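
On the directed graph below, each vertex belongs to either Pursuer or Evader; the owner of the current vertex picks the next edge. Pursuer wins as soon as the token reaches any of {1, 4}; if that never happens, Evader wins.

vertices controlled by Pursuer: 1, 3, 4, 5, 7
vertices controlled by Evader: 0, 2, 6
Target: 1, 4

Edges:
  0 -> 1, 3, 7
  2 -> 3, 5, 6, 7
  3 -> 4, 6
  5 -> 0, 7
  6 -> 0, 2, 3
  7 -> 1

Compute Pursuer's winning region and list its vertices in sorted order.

0, 1, 3, 4, 5, 7

A0 = {1, 4}
A1: add {3, 7} — 3 (Pursuer) has 3→4; 7 (Pursuer) has 7→1.
A2: add {0, 5} — 0 (Evader): all of {1, 3, 7} already in; 5 (Pursuer) has 5→7.
A3 = A2; e.g. 2 (Evader) can still go to 6. Fixed point.
Pursuer's winning region = {0, 1, 3, 4, 5, 7}.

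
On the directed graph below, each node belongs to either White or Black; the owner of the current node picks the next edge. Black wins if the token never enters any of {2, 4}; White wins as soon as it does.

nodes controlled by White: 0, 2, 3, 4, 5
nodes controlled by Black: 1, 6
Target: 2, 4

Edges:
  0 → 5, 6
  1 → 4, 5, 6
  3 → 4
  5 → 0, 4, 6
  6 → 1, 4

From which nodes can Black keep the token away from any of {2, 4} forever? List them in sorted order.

A0 = {2, 4}
A1: add {3, 5} — 3 (White) has 3→4; 5 (White) has 5→4.
A2: add {0} — 0 (White) has 0→5.
A3 = A2; e.g. 1 (Black) can still go to 6. Fixed point.
White's attractor = {0, 2, 3, 4, 5}; Black avoids the target exactly from the complement.

1, 6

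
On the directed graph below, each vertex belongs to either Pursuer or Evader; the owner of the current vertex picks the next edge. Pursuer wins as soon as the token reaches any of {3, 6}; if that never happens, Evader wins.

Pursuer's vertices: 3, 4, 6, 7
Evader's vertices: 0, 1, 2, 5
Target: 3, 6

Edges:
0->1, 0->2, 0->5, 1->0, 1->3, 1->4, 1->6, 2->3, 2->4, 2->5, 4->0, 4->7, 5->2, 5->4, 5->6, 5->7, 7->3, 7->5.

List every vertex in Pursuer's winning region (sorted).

A0 = {3, 6}
A1: add {7} — 7 (Pursuer) has 7→3.
A2: add {4} — 4 (Pursuer) has 4→7.
A3 = A2; e.g. 0 (Evader) can still go to 1. Fixed point.
Pursuer's winning region = {3, 4, 6, 7}.

3, 4, 6, 7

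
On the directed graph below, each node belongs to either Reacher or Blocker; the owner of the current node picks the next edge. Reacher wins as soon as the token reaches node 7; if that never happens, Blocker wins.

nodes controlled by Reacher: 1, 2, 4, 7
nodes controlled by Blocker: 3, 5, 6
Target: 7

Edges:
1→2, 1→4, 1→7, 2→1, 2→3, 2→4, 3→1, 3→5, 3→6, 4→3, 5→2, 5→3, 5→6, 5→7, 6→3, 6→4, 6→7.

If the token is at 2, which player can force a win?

Reacher

A0 = {7}
A1: add {1} — 1 (Reacher) has 1→7.
A2: add {2} — 2 (Reacher) has 2→1.
A3 = A2; e.g. 3 (Blocker) can still go to 5. Fixed point.
2 ∈ A2, so Reacher can force the target.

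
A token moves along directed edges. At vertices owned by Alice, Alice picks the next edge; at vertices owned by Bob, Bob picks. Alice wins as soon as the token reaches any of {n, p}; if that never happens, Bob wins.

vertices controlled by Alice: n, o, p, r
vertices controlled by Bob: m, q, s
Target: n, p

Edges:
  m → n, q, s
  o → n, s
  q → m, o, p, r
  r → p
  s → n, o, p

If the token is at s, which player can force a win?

Alice

A0 = {n, p}
A1: add {o, r} — o (Alice) has o→n; r (Alice) has r→p.
A2: add {s} — s (Bob): all of {n, o, p} already in.
A3 = A2; e.g. m (Bob) can still go to q. Fixed point.
s ∈ A2, so Alice can force the target.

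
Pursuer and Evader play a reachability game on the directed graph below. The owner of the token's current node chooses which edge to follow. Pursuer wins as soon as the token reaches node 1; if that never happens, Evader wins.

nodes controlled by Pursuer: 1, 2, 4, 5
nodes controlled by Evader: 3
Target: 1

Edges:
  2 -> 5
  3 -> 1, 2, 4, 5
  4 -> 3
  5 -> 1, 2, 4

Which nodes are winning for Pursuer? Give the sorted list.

1, 2, 5

A0 = {1}
A1: add {5} — 5 (Pursuer) has 5→1.
A2: add {2} — 2 (Pursuer) has 2→5.
A3 = A2; e.g. 3 (Evader) can still go to 4. Fixed point.
Pursuer's winning region = {1, 2, 5}.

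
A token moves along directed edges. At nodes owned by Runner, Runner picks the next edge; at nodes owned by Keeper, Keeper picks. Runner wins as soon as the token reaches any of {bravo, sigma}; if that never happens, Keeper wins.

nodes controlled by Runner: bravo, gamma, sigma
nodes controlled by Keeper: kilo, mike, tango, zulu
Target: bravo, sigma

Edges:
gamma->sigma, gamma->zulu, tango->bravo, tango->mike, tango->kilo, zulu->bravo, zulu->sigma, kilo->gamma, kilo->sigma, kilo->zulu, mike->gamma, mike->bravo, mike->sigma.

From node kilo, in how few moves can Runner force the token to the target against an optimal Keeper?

A0 = {bravo, sigma}
A1: add {gamma, zulu} — gamma (Runner) has gamma→sigma; zulu (Keeper): all of {bravo, sigma} already in.
A2: add {kilo, mike} — mike (Keeper): all of {gamma, bravo, sigma} already in; kilo (Keeper): all of {gamma, sigma, zulu} already in.
kilo enters the attractor at level 2, so Runner can force the target in 2 moves from there.

2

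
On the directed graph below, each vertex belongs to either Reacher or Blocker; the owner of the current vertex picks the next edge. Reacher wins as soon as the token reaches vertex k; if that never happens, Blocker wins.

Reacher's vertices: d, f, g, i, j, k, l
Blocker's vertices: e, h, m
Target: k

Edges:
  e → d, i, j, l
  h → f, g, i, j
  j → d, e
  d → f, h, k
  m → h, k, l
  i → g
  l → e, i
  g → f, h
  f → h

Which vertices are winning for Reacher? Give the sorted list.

d, j, k

A0 = {k}
A1: add {d} — d (Reacher) has d→k.
A2: add {j} — j (Reacher) has j→d.
A3 = A2; e.g. e (Blocker) can still go to i. Fixed point.
Reacher's winning region = {d, j, k}.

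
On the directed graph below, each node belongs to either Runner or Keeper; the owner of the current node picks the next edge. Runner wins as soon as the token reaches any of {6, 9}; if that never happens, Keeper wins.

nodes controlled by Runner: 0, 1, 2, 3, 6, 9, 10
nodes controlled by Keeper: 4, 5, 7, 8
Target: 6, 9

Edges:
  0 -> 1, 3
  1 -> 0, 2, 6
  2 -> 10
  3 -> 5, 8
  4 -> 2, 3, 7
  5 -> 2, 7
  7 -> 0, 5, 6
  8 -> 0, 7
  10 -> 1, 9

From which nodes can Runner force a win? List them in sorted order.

A0 = {6, 9}
A1: add {1, 10} — 1 (Runner) has 1→6; 10 (Runner) has 10→9.
A2: add {0, 2} — 0 (Runner) has 0→1; 2 (Runner) has 2→10.
A3 = A2; e.g. 3 (Runner) has no edge into A2. Fixed point.
Runner's winning region = {0, 1, 2, 6, 9, 10}.

0, 1, 2, 6, 9, 10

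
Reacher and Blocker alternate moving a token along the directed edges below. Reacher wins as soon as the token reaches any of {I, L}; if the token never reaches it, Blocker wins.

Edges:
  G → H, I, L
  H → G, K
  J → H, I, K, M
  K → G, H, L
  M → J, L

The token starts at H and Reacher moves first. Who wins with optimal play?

Blocker

Track states (vertex, player-to-move).
A0 = {(I,Reacher), (I,Blocker), (L,Reacher), (L,Blocker)}
A1: add {(G,Reacher), (J,Reacher), (K,Reacher), (M,Reacher)}.
A2: add {(H,Blocker), (M,Blocker)}.
A3 = A2; e.g. (G,Blocker) stays out. (H,Reacher) never enters ⇒ Blocker avoids the target.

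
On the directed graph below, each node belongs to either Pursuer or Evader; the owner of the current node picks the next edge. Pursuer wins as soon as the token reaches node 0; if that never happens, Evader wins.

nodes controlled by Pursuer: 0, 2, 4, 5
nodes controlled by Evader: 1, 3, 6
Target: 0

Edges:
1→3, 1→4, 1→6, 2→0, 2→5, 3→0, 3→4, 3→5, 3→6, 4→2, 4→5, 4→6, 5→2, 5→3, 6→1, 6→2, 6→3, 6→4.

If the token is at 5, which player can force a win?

Pursuer

A0 = {0}
A1: add {2} — 2 (Pursuer) has 2→0.
A2: add {4, 5} — 4 (Pursuer) has 4→2; 5 (Pursuer) has 5→2.
A3 = A2; e.g. 1 (Evader) can still go to 3. Fixed point.
5 ∈ A2, so Pursuer can force the target.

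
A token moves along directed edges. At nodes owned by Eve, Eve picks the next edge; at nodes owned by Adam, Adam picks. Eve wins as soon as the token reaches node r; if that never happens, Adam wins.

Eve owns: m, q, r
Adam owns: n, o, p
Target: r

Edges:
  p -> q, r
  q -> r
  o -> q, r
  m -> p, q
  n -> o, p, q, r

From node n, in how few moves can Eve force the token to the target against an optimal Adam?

3

A0 = {r}
A1: add {q} — q (Eve) has q→r.
A2: add {m, o, p} — m (Eve) has m→q; o (Adam): all of {q, r} already in; p (Adam): all of {q, r} already in.
A3: add {n} — n (Adam): all of {o, p, q, r} already in.
A3 = all vertices. Fixed point.
n enters the attractor at level 3, so Eve can force the target in 3 moves from there.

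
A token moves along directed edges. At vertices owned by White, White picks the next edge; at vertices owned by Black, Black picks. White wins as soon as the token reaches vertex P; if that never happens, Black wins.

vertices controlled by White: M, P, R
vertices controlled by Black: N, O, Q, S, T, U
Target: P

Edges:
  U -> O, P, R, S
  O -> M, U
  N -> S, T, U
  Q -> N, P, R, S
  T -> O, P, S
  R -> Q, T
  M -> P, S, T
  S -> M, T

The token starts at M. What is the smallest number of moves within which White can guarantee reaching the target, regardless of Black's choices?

1

A0 = {P}
A1: add {M} — M (White) has M→P.
A2 = A1; e.g. N (Black) can still go to S. Fixed point.
M enters the attractor at level 1, so White can force the target in 1 move from there.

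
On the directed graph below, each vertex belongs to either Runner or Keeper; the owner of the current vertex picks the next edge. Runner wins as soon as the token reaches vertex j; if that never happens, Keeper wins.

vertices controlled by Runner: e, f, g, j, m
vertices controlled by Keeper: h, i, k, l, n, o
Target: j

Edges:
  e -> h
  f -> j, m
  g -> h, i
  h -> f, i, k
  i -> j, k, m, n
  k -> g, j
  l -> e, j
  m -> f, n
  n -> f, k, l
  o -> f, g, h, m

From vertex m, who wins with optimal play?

Runner

A0 = {j}
A1: add {f} — f (Runner) has f→j.
A2: add {m} — m (Runner) has m→f.
A3 = A2; e.g. e (Runner) has no edge into A2. Fixed point.
m ∈ A2, so Runner can force the target.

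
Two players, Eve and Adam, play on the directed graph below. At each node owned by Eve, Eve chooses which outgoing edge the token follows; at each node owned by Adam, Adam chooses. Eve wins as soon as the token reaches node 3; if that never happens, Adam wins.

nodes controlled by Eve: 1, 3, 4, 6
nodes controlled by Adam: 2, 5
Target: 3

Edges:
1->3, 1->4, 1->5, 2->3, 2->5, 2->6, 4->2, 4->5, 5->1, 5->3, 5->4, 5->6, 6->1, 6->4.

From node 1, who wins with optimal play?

A0 = {3}
A1: add {1} — 1 (Eve) has 1→3.
1 ∈ A1, so Eve can force the target.

Eve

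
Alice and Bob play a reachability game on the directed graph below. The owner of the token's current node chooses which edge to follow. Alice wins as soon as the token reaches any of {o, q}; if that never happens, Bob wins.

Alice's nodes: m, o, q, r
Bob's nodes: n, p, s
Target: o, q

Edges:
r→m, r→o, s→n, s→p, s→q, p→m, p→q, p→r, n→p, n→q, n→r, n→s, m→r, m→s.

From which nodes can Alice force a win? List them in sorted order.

A0 = {o, q}
A1: add {r} — r (Alice) has r→o.
A2: add {m} — m (Alice) has m→r.
A3: add {p} — p (Bob): all of {m, q, r} already in.
A4 = A3; e.g. n (Bob) can still go to s. Fixed point.
Alice's winning region = {m, o, p, q, r}.

m, o, p, q, r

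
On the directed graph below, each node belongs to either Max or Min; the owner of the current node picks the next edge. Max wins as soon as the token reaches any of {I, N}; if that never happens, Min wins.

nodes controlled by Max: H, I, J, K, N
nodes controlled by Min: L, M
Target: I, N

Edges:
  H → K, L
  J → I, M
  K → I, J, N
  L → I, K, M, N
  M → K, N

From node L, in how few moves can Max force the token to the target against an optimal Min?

3

A0 = {I, N}
A1: add {J, K} — J (Max) has J→I; K (Max) has K→I.
A2: add {H, M} — H (Max) has H→K; M (Min): all of {K, N} already in.
A3: add {L} — L (Min): all of {I, K, M, N} already in.
A3 = all vertices. Fixed point.
L enters the attractor at level 3, so Max can force the target in 3 moves from there.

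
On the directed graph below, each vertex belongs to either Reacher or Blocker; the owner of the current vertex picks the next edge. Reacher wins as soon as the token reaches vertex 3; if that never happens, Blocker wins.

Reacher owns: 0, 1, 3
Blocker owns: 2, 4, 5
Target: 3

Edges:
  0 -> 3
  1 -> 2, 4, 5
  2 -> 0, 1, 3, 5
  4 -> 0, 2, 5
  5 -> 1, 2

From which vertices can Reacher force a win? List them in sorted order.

0, 3

A0 = {3}
A1: add {0} — 0 (Reacher) has 0→3.
A2 = A1; e.g. 1 (Reacher) has no edge into A1. Fixed point.
Reacher's winning region = {0, 3}.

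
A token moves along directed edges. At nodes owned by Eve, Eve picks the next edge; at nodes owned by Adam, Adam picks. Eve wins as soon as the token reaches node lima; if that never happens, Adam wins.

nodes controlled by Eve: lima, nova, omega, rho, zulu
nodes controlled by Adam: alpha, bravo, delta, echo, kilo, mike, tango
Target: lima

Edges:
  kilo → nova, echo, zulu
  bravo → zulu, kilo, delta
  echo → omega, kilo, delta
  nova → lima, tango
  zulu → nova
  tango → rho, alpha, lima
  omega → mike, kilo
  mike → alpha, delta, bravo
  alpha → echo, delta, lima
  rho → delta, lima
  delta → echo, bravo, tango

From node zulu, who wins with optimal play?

Eve

A0 = {lima}
A1: add {nova, rho} — nova (Eve) has nova→lima; rho (Eve) has rho→lima.
A2: add {zulu} — zulu (Eve) has zulu→nova.
A3 = A2; e.g. omega (Eve) has no edge into A2. Fixed point.
zulu ∈ A2, so Eve can force the target.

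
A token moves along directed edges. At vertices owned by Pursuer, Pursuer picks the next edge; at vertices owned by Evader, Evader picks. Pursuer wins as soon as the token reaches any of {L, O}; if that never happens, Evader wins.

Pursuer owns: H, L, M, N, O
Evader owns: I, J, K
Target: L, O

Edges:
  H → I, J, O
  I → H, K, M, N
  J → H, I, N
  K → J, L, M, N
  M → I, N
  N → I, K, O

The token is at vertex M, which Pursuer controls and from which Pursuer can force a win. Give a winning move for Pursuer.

A0 = {L, O}
A1: add {H, N} — H (Pursuer) has H→O; N (Pursuer) has N→O.
A2: add {M} — M (Pursuer) has M→N.
A3 = A2; e.g. I (Evader) can still go to K. Fixed point.
From M, successor N is in the attractor (rank 1); the other successor I is not.

N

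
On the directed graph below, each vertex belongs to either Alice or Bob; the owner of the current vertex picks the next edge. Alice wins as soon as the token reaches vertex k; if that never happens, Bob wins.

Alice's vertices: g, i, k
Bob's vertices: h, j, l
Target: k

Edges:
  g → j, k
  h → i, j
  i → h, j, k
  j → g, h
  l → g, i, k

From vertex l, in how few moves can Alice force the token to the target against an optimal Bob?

A0 = {k}
A1: add {g, i} — g (Alice) has g→k; i (Alice) has i→k.
A2: add {l} — l (Bob): all of {g, i, k} already in.
A3 = A2; e.g. h (Bob) can still go to j. Fixed point.
l enters the attractor at level 2, so Alice can force the target in 2 moves from there.

2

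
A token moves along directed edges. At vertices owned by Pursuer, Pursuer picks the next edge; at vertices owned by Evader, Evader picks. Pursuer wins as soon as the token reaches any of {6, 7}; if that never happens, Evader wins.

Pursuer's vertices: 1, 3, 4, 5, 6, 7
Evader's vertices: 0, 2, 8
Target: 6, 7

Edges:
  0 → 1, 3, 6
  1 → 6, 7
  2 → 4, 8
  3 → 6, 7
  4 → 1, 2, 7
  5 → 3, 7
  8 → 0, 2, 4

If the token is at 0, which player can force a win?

A0 = {6, 7}
A1: add {1, 3, 4, 5} — 1 (Pursuer) has 1→6; 3 (Pursuer) has 3→6; 4 (Pursuer) has 4→7; 5 (Pursuer) has 5→7.
A2: add {0} — 0 (Evader): all of {1, 3, 6} already in.
A3 = A2; e.g. 2 (Evader) can still go to 8. Fixed point.
0 ∈ A2, so Pursuer can force the target.

Pursuer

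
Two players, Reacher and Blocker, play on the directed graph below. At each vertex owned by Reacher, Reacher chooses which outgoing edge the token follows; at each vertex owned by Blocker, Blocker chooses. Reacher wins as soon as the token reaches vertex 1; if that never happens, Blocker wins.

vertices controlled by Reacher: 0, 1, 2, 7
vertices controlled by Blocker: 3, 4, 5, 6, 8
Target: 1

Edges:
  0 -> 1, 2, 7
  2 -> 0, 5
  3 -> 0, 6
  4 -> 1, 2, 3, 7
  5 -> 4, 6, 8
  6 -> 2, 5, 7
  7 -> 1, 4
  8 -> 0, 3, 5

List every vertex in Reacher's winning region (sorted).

0, 1, 2, 7

A0 = {1}
A1: add {0, 7} — 0 (Reacher) has 0→1; 7 (Reacher) has 7→1.
A2: add {2} — 2 (Reacher) has 2→0.
A3 = A2; e.g. 3 (Blocker) can still go to 6. Fixed point.
Reacher's winning region = {0, 1, 2, 7}.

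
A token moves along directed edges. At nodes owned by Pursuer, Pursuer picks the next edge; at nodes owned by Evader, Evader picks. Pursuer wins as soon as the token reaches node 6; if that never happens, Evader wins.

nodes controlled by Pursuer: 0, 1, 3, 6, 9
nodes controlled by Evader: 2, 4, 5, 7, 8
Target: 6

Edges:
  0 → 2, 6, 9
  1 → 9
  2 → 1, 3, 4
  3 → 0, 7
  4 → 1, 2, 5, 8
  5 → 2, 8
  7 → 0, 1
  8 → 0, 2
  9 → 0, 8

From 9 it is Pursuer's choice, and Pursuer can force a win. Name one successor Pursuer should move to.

A0 = {6}
A1: add {0} — 0 (Pursuer) has 0→6.
A2: add {3, 9} — 3 (Pursuer) has 3→0; 9 (Pursuer) has 9→0.
A3: add {1} — 1 (Pursuer) has 1→9.
A4: add {7} — 7 (Evader): all of {0, 1} already in.
A5 = A4; e.g. 2 (Evader) can still go to 4. Fixed point.
From 9, successor 0 is in the attractor (rank 1); the other successor 8 is not.

0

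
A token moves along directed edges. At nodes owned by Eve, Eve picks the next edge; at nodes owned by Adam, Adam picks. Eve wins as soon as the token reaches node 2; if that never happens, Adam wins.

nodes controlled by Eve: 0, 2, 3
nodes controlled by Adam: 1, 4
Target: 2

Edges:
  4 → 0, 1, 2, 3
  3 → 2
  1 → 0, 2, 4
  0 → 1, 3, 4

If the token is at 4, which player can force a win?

A0 = {2}
A1: add {3} — 3 (Eve) has 3→2.
A2: add {0} — 0 (Eve) has 0→3.
A3 = A2; e.g. 1 (Adam) can still go to 4. Fixed point.
4 never enters the attractor, so Adam can avoid the target forever.

Adam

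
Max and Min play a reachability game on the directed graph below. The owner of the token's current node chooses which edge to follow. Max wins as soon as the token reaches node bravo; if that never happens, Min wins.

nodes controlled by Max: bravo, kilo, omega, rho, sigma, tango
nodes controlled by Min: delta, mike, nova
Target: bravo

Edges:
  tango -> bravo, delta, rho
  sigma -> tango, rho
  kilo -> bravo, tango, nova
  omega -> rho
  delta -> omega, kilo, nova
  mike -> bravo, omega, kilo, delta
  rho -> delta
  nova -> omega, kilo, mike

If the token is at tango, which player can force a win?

A0 = {bravo}
A1: add {kilo, tango} — tango (Max) has tango→bravo; kilo (Max) has kilo→bravo.
tango ∈ A1, so Max can force the target.

Max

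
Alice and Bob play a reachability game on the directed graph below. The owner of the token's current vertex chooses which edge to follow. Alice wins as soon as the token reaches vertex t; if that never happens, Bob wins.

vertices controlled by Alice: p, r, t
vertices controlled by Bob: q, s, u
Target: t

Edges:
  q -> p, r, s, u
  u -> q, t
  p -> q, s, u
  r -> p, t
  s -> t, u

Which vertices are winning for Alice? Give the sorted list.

r, t

A0 = {t}
A1: add {r} — r (Alice) has r→t.
A2 = A1; e.g. p (Alice) has no edge into A1. Fixed point.
Alice's winning region = {r, t}.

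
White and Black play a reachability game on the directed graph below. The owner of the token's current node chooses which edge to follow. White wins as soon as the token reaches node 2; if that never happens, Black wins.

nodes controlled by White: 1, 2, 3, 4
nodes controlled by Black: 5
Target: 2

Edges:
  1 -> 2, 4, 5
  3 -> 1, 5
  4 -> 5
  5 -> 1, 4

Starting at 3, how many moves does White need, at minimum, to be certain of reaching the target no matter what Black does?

2

A0 = {2}
A1: add {1} — 1 (White) has 1→2.
A2: add {3} — 3 (White) has 3→1.
A3 = A2; e.g. 4 (White) has no edge into A2. Fixed point.
3 enters the attractor at level 2, so White can force the target in 2 moves from there.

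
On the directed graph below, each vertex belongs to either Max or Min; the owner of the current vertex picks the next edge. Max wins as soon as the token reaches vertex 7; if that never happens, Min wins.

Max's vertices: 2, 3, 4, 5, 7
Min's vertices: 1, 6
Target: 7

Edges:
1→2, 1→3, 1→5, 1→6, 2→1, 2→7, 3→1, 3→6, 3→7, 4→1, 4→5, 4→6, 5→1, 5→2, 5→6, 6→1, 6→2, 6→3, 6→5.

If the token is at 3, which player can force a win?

A0 = {7}
A1: add {2, 3} — 2 (Max) has 2→7; 3 (Max) has 3→7.
3 ∈ A1, so Max can force the target.

Max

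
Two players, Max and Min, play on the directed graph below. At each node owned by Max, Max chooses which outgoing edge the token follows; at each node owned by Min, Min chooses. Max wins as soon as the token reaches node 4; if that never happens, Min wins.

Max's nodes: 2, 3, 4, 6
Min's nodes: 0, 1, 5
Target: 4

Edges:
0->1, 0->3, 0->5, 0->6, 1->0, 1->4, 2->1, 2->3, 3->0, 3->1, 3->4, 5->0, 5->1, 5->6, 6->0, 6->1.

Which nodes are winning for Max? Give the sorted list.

2, 3, 4

A0 = {4}
A1: add {3} — 3 (Max) has 3→4.
A2: add {2} — 2 (Max) has 2→3.
A3 = A2; e.g. 0 (Min) can still go to 1. Fixed point.
Max's winning region = {2, 3, 4}.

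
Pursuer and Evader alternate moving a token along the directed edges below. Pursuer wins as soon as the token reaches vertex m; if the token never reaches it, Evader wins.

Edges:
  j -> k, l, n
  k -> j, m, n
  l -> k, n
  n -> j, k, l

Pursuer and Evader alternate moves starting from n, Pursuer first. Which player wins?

Track states (vertex, player-to-move).
A0 = {(m,Pursuer), (m,Evader)}
A1: add {(k,Pursuer)}.
A2 = A1; e.g. (j,Pursuer) stays out. (n,Pursuer) never enters ⇒ Evader avoids the target.

Evader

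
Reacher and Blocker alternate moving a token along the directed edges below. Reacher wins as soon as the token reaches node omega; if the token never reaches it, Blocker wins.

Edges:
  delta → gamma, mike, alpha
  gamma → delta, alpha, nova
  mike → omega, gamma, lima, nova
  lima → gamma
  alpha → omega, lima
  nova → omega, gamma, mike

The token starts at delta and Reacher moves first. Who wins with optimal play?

Blocker

Track states (vertex, player-to-move).
A0 = {(omega,Reacher), (omega,Blocker)}
A1: add {(mike,Reacher), (alpha,Reacher), (nova,Reacher)}.
A2 = A1; e.g. (delta,Reacher) stays out. (delta,Reacher) never enters ⇒ Blocker avoids the target.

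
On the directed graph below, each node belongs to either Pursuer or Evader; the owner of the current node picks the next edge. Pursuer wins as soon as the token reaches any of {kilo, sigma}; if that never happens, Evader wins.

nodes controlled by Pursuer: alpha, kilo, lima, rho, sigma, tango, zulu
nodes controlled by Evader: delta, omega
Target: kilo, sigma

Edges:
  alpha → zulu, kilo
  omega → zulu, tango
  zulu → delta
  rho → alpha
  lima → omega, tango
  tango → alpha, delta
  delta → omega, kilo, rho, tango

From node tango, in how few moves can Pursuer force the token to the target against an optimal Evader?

2

A0 = {kilo, sigma}
A1: add {alpha} — alpha (Pursuer) has alpha→kilo.
A2: add {rho, tango} — rho (Pursuer) has rho→alpha; tango (Pursuer) has tango→alpha.
tango enters the attractor at level 2, so Pursuer can force the target in 2 moves from there.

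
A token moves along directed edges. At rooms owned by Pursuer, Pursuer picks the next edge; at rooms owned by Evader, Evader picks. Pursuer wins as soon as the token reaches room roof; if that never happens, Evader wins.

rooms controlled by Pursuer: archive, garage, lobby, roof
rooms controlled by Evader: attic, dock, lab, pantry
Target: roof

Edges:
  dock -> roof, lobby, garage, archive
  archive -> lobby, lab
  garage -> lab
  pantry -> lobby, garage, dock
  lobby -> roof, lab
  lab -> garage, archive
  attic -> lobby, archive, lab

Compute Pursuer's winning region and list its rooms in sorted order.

A0 = {roof}
A1: add {lobby} — lobby (Pursuer) has lobby→roof.
A2: add {archive} — archive (Pursuer) has archive→lobby.
A3 = A2; e.g. garage (Pursuer) has no edge into A2. Fixed point.
Pursuer's winning region = {archive, lobby, roof}.

archive, lobby, roof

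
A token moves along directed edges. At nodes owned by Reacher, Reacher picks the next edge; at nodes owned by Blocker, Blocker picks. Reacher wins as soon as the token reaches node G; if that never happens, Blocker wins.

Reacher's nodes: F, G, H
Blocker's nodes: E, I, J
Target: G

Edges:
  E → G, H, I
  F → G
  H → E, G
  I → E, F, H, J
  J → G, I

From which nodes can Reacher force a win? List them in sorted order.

F, G, H

A0 = {G}
A1: add {F, H} — F (Reacher) has F→G; H (Reacher) has H→G.
A2 = A1; e.g. E (Blocker) can still go to I. Fixed point.
Reacher's winning region = {F, G, H}.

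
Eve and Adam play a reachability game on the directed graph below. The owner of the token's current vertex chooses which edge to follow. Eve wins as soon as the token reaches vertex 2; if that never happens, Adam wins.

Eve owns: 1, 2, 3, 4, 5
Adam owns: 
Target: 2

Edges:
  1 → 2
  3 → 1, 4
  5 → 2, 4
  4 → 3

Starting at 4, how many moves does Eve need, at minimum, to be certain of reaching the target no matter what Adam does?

A0 = {2}
A1: add {1, 5} — 1 (Eve) has 1→2; 5 (Eve) has 5→2.
A2: add {3} — 3 (Eve) has 3→1.
A3: add {4} — 4 (Eve) has 4→3.
A3 = all vertices. Fixed point.
4 enters the attractor at level 3, so Eve can force the target in 3 moves from there.

3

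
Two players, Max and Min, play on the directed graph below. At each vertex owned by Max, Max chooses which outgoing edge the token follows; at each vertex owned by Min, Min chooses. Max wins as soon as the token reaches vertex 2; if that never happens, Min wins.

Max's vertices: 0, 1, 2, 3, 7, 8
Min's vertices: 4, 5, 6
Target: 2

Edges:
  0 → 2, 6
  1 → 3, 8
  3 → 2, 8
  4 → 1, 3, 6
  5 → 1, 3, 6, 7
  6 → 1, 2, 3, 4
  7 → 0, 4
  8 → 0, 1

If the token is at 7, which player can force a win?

Max

A0 = {2}
A1: add {0, 3} — 0 (Max) has 0→2; 3 (Max) has 3→2.
A2: add {1, 7, 8} — 1 (Max) has 1→3; 7 (Max) has 7→0; 8 (Max) has 8→0.
A3 = A2; e.g. 4 (Min) can still go to 6. Fixed point.
7 ∈ A2, so Max can force the target.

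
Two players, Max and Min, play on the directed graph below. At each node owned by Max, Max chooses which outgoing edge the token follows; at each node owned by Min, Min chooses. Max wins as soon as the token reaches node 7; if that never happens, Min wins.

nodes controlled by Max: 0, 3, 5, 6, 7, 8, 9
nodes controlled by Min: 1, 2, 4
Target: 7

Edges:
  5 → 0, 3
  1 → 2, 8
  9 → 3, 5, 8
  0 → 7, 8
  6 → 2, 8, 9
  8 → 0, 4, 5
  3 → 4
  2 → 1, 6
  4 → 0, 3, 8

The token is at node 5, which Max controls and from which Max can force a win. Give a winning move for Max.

A0 = {7}
A1: add {0} — 0 (Max) has 0→7.
A2: add {5, 8} — 5 (Max) has 5→0; 8 (Max) has 8→0.
A3: add {6, 9} — 6 (Max) has 6→8; 9 (Max) has 9→5.
A4 = A3; e.g. 1 (Min) can still go to 2. Fixed point.
From 5, successor 0 is in the attractor (rank 1); the other successor 3 is not.

0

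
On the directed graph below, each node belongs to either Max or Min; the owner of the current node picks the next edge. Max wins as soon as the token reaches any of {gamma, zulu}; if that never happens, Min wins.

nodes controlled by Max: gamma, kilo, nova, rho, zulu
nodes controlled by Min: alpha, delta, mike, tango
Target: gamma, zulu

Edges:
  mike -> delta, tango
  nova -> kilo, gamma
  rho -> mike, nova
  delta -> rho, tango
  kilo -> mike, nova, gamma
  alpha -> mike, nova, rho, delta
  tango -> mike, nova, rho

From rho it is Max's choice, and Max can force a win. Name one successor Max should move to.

A0 = {gamma, zulu}
A1: add {kilo, nova} — nova (Max) has nova→gamma; kilo (Max) has kilo→gamma.
A2: add {rho} — rho (Max) has rho→nova.
A3 = A2; e.g. mike (Min) can still go to delta. Fixed point.
From rho, successor nova is in the attractor (rank 1); the other successor mike is not.

nova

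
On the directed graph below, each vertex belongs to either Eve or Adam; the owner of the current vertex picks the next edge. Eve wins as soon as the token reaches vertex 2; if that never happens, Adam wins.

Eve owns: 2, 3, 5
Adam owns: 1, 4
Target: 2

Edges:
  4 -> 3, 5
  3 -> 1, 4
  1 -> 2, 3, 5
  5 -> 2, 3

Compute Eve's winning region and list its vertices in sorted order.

A0 = {2}
A1: add {5} — 5 (Eve) has 5→2.
A2 = A1; e.g. 1 (Adam) can still go to 3. Fixed point.
Eve's winning region = {2, 5}.

2, 5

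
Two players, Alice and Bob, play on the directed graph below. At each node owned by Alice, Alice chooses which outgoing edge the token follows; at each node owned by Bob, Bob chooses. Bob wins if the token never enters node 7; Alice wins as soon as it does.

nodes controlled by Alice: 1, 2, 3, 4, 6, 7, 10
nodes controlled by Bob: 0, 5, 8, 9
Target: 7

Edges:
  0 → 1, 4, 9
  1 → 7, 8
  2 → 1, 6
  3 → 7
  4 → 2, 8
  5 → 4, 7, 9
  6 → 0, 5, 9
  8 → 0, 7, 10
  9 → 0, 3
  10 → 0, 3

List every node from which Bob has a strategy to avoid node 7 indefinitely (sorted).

A0 = {7}
A1: add {1, 3} — 1 (Alice) has 1→7; 3 (Alice) has 3→7.
A2: add {2, 10} — 2 (Alice) has 2→1; 10 (Alice) has 10→3.
A3: add {4} — 4 (Alice) has 4→2.
A4 = A3; e.g. 0 (Bob) can still go to 9. Fixed point.
Alice's attractor = {1, 2, 3, 4, 7, 10}; Bob avoids the target exactly from the complement.

0, 5, 6, 8, 9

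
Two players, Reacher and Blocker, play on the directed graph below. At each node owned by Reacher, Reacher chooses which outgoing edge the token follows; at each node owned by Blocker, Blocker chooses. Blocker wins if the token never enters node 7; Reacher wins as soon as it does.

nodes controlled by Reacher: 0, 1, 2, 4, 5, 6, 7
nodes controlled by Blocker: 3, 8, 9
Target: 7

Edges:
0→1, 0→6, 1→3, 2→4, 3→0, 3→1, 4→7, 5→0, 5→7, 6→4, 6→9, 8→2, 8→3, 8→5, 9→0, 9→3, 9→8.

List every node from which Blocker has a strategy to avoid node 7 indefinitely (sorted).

1, 3, 8, 9

A0 = {7}
A1: add {4, 5} — 4 (Reacher) has 4→7; 5 (Reacher) has 5→7.
A2: add {2, 6} — 2 (Reacher) has 2→4; 6 (Reacher) has 6→4.
A3: add {0} — 0 (Reacher) has 0→6.
A4 = A3; e.g. 1 (Reacher) has no edge into A3. Fixed point.
Reacher's attractor = {0, 2, 4, 5, 6, 7}; Blocker avoids the target exactly from the complement.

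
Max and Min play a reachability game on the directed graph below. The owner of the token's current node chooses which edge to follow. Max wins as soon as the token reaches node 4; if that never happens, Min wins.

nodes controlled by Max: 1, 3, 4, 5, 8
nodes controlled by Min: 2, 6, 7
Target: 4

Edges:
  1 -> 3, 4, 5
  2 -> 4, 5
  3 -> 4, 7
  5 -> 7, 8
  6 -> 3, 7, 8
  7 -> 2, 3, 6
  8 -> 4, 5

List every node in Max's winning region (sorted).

A0 = {4}
A1: add {1, 3, 8} — 1 (Max) has 1→4; 3 (Max) has 3→4; 8 (Max) has 8→4.
A2: add {5} — 5 (Max) has 5→8.
A3: add {2} — 2 (Min): all of {4, 5} already in.
A4 = A3; e.g. 6 (Min) can still go to 7. Fixed point.
Max's winning region = {1, 2, 3, 4, 5, 8}.

1, 2, 3, 4, 5, 8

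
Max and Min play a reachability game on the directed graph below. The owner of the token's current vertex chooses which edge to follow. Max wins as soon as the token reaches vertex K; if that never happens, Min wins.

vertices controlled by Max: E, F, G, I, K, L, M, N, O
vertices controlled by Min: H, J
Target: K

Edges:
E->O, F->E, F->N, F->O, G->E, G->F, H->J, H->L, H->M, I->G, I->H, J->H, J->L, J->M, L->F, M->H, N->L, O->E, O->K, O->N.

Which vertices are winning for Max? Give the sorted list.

E, F, G, I, K, L, N, O

A0 = {K}
A1: add {O} — O (Max) has O→K.
A2: add {E, F} — E (Max) has E→O; F (Max) has F→O.
A3: add {G, L} — G (Max) has G→E; L (Max) has L→F.
A4: add {I, N} — I (Max) has I→G; N (Max) has N→L.
A5 = A4; e.g. H (Min) can still go to J. Fixed point.
Max's winning region = {E, F, G, I, K, L, N, O}.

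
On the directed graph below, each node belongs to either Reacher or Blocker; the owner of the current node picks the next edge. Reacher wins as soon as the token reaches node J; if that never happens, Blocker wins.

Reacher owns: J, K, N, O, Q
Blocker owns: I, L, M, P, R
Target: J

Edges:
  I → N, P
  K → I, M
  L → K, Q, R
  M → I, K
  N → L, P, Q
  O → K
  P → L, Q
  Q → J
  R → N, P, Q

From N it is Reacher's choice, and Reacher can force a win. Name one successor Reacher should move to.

Q

A0 = {J}
A1: add {Q} — Q (Reacher) has Q→J.
A2: add {N} — N (Reacher) has N→Q.
A3 = A2; e.g. I (Blocker) can still go to P. Fixed point.
From N, successor Q is in the attractor (rank 1); the other successors L, P are not.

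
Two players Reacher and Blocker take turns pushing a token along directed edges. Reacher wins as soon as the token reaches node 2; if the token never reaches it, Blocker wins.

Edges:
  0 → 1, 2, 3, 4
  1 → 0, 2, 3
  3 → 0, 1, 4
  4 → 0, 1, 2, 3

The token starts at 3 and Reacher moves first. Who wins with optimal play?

Track states (vertex, player-to-move).
A0 = {(2,Reacher), (2,Blocker)}
A1: add {(0,Reacher), (1,Reacher), (4,Reacher)}.
A2: add {(3,Blocker)}.
A3 = A2; e.g. (0,Blocker) stays out. (3,Reacher) never enters ⇒ Blocker avoids the target.

Blocker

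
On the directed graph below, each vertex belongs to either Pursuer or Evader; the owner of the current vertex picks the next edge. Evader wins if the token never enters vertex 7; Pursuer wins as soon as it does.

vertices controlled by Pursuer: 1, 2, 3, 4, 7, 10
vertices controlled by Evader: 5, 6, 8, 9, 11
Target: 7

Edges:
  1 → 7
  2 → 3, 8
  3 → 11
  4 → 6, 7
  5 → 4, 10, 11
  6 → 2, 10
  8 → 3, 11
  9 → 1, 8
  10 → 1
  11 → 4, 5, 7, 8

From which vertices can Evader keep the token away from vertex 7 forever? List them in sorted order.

2, 3, 5, 6, 8, 9, 11

A0 = {7}
A1: add {1, 4} — 1 (Pursuer) has 1→7; 4 (Pursuer) has 4→7.
A2: add {10} — 10 (Pursuer) has 10→1.
A3 = A2; e.g. 2 (Pursuer) has no edge into A2. Fixed point.
Pursuer's attractor = {1, 4, 7, 10}; Evader avoids the target exactly from the complement.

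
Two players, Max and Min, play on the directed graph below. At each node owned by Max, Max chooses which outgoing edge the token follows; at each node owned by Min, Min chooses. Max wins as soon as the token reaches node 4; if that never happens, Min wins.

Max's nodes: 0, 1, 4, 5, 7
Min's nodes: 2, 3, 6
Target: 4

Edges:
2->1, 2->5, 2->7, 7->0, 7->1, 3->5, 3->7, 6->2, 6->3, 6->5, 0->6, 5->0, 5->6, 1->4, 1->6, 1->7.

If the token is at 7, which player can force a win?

A0 = {4}
A1: add {1} — 1 (Max) has 1→4.
A2: add {7} — 7 (Max) has 7→1.
A3 = A2; e.g. 0 (Max) has no edge into A2. Fixed point.
7 ∈ A2, so Max can force the target.

Max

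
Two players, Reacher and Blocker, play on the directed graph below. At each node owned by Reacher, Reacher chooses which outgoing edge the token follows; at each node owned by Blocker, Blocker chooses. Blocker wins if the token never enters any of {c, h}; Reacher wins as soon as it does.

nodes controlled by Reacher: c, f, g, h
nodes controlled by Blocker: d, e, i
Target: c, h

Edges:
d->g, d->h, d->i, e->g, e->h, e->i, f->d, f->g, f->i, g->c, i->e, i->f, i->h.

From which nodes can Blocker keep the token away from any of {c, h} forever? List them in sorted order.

A0 = {c, h}
A1: add {g} — g (Reacher) has g→c.
A2: add {f} — f (Reacher) has f→g.
A3 = A2; e.g. d (Blocker) can still go to i. Fixed point.
Reacher's attractor = {c, f, g, h}; Blocker avoids the target exactly from the complement.

d, e, i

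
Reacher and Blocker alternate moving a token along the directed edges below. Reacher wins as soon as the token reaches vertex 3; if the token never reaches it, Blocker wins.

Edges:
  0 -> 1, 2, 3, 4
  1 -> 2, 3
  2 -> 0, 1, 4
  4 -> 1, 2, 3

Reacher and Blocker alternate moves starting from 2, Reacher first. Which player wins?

Track states (vertex, player-to-move).
A0 = {(3,Reacher), (3,Blocker)}
A1: add {(0,Reacher), (1,Reacher), (4,Reacher)}.
A2: add {(2,Blocker)}.
A3 = A2; e.g. (0,Blocker) stays out. (2,Reacher) never enters ⇒ Blocker avoids the target.

Blocker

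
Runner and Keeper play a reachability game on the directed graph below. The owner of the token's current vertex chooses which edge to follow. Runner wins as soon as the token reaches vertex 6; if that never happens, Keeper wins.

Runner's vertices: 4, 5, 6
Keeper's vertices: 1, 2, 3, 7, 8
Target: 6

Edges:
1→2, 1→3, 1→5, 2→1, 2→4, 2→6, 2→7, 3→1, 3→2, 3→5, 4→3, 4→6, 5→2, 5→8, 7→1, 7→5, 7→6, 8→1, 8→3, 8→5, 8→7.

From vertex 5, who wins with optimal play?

Keeper

A0 = {6}
A1: add {4} — 4 (Runner) has 4→6.
A2 = A1; e.g. 1 (Keeper) can still go to 2. Fixed point.
5 never enters the attractor, so Keeper can avoid the target forever.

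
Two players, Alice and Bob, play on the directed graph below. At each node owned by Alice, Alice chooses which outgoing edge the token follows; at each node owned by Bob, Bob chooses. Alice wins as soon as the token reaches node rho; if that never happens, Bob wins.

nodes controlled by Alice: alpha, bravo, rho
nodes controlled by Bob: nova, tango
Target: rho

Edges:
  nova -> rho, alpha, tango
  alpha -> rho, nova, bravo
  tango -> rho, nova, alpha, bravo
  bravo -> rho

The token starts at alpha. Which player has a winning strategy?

Alice

A0 = {rho}
A1: add {alpha, bravo} — alpha (Alice) has alpha→rho; bravo (Alice) has bravo→rho.
A2 = A1; e.g. nova (Bob) can still go to tango. Fixed point.
alpha ∈ A1, so Alice can force the target.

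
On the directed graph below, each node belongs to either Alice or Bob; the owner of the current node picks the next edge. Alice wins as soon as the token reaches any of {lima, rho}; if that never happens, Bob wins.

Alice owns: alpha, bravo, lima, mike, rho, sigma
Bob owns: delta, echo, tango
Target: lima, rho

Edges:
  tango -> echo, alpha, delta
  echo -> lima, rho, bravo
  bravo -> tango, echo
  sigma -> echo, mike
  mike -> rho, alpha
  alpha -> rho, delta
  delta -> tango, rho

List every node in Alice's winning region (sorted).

A0 = {lima, rho}
A1: add {alpha, mike} — mike (Alice) has mike→rho; alpha (Alice) has alpha→rho.
A2: add {sigma} — sigma (Alice) has sigma→mike.
A3 = A2; e.g. tango (Bob) can still go to echo. Fixed point.
Alice's winning region = {alpha, lima, mike, rho, sigma}.

alpha, lima, mike, rho, sigma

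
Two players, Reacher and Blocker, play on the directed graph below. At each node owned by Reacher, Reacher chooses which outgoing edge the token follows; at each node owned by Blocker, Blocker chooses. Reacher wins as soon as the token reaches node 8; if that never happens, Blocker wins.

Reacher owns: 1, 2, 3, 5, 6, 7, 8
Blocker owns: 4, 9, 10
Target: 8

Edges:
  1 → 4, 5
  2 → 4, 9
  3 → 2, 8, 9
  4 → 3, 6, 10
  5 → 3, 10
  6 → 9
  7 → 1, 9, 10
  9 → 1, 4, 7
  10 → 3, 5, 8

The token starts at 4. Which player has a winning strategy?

A0 = {8}
A1: add {3} — 3 (Reacher) has 3→8.
A2: add {5} — 5 (Reacher) has 5→3.
A3: add {1, 10} — 1 (Reacher) has 1→5; 10 (Blocker): all of {3, 5, 8} already in.
A4: add {7} — 7 (Reacher) has 7→1.
A5 = A4; e.g. 2 (Reacher) has no edge into A4. Fixed point.
4 never enters the attractor, so Blocker can avoid the target forever.

Blocker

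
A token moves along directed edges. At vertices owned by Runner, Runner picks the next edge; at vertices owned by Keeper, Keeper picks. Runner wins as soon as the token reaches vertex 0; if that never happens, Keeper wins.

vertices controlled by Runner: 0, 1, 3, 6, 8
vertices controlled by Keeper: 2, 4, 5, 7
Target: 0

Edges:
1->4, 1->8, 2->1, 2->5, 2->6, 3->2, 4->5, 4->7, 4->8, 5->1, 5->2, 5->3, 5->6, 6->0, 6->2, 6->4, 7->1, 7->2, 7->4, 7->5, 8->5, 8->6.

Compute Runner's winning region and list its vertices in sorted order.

A0 = {0}
A1: add {6} — 6 (Runner) has 6→0.
A2: add {8} — 8 (Runner) has 8→6.
A3: add {1} — 1 (Runner) has 1→8.
A4 = A3; e.g. 2 (Keeper) can still go to 5. Fixed point.
Runner's winning region = {0, 1, 6, 8}.

0, 1, 6, 8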